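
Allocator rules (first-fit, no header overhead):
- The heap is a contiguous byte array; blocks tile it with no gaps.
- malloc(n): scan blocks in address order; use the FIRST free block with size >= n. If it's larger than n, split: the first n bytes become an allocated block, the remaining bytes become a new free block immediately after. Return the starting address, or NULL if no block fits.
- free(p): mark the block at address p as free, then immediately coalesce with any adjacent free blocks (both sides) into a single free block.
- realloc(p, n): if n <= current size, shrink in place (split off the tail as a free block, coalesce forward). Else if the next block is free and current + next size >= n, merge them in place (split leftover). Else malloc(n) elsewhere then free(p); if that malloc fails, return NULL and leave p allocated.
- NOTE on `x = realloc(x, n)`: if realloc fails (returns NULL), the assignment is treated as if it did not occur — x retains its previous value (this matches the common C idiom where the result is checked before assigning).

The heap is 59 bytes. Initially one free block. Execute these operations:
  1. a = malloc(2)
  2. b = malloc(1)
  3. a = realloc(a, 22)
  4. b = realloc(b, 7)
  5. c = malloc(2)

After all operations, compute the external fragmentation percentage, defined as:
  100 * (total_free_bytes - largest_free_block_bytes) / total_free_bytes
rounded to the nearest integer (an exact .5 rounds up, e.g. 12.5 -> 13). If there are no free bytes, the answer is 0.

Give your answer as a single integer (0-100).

Op 1: a = malloc(2) -> a = 0; heap: [0-1 ALLOC][2-58 FREE]
Op 2: b = malloc(1) -> b = 2; heap: [0-1 ALLOC][2-2 ALLOC][3-58 FREE]
Op 3: a = realloc(a, 22) -> a = 3; heap: [0-1 FREE][2-2 ALLOC][3-24 ALLOC][25-58 FREE]
Op 4: b = realloc(b, 7) -> b = 25; heap: [0-2 FREE][3-24 ALLOC][25-31 ALLOC][32-58 FREE]
Op 5: c = malloc(2) -> c = 0; heap: [0-1 ALLOC][2-2 FREE][3-24 ALLOC][25-31 ALLOC][32-58 FREE]
Free blocks: [1 27] total_free=28 largest=27 -> 100*(28-27)/28 = 100/28 ≈ 3.571 -> rounds to 4

Answer: 4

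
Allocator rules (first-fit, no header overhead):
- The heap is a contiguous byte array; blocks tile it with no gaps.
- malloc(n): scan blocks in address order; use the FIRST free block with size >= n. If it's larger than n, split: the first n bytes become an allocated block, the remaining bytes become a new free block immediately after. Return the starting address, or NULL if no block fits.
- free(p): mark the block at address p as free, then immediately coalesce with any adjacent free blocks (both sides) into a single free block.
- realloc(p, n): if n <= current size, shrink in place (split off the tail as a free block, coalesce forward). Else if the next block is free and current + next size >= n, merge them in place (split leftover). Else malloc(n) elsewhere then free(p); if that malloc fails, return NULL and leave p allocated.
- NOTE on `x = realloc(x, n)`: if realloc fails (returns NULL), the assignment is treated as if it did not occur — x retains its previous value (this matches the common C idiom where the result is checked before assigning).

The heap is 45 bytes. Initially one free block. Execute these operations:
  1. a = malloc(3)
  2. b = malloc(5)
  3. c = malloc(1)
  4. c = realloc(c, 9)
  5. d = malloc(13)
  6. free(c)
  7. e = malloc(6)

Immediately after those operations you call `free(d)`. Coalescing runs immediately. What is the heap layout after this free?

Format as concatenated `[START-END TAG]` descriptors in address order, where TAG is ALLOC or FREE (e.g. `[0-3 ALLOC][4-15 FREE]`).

Answer: [0-2 ALLOC][3-7 ALLOC][8-13 ALLOC][14-44 FREE]

Derivation:
Op 1: a = malloc(3) -> a = 0; heap: [0-2 ALLOC][3-44 FREE]
Op 2: b = malloc(5) -> b = 3; heap: [0-2 ALLOC][3-7 ALLOC][8-44 FREE]
Op 3: c = malloc(1) -> c = 8; heap: [0-2 ALLOC][3-7 ALLOC][8-8 ALLOC][9-44 FREE]
Op 4: c = realloc(c, 9) -> c = 8; heap: [0-2 ALLOC][3-7 ALLOC][8-16 ALLOC][17-44 FREE]
Op 5: d = malloc(13) -> d = 17; heap: [0-2 ALLOC][3-7 ALLOC][8-16 ALLOC][17-29 ALLOC][30-44 FREE]
Op 6: free(c) -> (freed c); heap: [0-2 ALLOC][3-7 ALLOC][8-16 FREE][17-29 ALLOC][30-44 FREE]
Op 7: e = malloc(6) -> e = 8; heap: [0-2 ALLOC][3-7 ALLOC][8-13 ALLOC][14-16 FREE][17-29 ALLOC][30-44 FREE]
free(d): d = 17 -> block [17-29 ALLOC]; mark free, coalesce with adjacent free neighbors -> [0-2 ALLOC][3-7 ALLOC][8-13 ALLOC][14-44 FREE]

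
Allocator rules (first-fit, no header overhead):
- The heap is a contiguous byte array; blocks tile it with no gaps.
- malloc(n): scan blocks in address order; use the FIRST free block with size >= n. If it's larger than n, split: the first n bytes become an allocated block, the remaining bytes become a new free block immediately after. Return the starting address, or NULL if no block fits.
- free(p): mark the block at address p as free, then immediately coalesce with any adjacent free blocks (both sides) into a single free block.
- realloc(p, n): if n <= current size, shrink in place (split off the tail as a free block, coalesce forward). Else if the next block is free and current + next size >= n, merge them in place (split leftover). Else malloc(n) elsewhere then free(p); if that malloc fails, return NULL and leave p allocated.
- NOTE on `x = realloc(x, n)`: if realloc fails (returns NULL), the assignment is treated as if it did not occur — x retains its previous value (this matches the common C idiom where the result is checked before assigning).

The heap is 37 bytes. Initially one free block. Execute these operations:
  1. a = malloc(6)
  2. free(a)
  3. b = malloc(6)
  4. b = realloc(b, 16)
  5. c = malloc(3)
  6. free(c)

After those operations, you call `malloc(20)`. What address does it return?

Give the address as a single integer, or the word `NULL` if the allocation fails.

Answer: 16

Derivation:
Op 1: a = malloc(6) -> a = 0; heap: [0-5 ALLOC][6-36 FREE]
Op 2: free(a) -> (freed a); heap: [0-36 FREE]
Op 3: b = malloc(6) -> b = 0; heap: [0-5 ALLOC][6-36 FREE]
Op 4: b = realloc(b, 16) -> b = 0; heap: [0-15 ALLOC][16-36 FREE]
Op 5: c = malloc(3) -> c = 16; heap: [0-15 ALLOC][16-18 ALLOC][19-36 FREE]
Op 6: free(c) -> (freed c); heap: [0-15 ALLOC][16-36 FREE]
malloc(20): first-fit scan over [0-15 ALLOC][16-36 FREE] -> 16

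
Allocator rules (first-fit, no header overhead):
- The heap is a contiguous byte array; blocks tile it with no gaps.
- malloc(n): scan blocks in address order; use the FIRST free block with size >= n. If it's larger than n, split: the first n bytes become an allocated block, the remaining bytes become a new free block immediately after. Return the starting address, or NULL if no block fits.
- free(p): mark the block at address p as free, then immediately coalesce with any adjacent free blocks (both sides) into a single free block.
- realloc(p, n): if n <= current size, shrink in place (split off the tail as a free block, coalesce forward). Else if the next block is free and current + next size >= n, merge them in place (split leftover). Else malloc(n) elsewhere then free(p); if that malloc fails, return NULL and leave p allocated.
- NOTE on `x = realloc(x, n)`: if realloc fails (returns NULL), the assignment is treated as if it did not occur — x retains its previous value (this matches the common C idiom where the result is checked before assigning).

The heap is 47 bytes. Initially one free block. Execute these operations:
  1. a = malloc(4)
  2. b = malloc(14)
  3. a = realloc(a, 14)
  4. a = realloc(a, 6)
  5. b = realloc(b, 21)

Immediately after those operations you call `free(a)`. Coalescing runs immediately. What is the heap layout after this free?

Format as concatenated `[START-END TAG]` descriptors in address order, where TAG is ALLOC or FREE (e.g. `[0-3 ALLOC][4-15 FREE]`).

Answer: [0-23 FREE][24-44 ALLOC][45-46 FREE]

Derivation:
Op 1: a = malloc(4) -> a = 0; heap: [0-3 ALLOC][4-46 FREE]
Op 2: b = malloc(14) -> b = 4; heap: [0-3 ALLOC][4-17 ALLOC][18-46 FREE]
Op 3: a = realloc(a, 14) -> a = 18; heap: [0-3 FREE][4-17 ALLOC][18-31 ALLOC][32-46 FREE]
Op 4: a = realloc(a, 6) -> a = 18; heap: [0-3 FREE][4-17 ALLOC][18-23 ALLOC][24-46 FREE]
Op 5: b = realloc(b, 21) -> b = 24; heap: [0-17 FREE][18-23 ALLOC][24-44 ALLOC][45-46 FREE]
free(a): a = 18 -> block [18-23 ALLOC]; mark free, coalesce with adjacent free neighbors -> [0-23 FREE][24-44 ALLOC][45-46 FREE]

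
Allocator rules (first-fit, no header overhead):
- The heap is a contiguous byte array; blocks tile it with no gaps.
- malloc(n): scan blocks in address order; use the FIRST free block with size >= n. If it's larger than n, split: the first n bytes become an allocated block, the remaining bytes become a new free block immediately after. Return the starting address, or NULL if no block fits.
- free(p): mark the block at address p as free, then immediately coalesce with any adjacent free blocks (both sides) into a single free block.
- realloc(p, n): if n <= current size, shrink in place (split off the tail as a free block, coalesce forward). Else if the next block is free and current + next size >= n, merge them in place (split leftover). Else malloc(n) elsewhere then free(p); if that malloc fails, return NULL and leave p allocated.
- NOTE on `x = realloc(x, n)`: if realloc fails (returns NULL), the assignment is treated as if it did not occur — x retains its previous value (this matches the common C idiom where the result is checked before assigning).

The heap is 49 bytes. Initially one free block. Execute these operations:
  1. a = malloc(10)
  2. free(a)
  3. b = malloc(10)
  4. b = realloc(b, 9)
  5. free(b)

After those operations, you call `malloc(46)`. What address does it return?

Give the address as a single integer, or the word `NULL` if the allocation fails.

Answer: 0

Derivation:
Op 1: a = malloc(10) -> a = 0; heap: [0-9 ALLOC][10-48 FREE]
Op 2: free(a) -> (freed a); heap: [0-48 FREE]
Op 3: b = malloc(10) -> b = 0; heap: [0-9 ALLOC][10-48 FREE]
Op 4: b = realloc(b, 9) -> b = 0; heap: [0-8 ALLOC][9-48 FREE]
Op 5: free(b) -> (freed b); heap: [0-48 FREE]
malloc(46): first-fit scan over [0-48 FREE] -> 0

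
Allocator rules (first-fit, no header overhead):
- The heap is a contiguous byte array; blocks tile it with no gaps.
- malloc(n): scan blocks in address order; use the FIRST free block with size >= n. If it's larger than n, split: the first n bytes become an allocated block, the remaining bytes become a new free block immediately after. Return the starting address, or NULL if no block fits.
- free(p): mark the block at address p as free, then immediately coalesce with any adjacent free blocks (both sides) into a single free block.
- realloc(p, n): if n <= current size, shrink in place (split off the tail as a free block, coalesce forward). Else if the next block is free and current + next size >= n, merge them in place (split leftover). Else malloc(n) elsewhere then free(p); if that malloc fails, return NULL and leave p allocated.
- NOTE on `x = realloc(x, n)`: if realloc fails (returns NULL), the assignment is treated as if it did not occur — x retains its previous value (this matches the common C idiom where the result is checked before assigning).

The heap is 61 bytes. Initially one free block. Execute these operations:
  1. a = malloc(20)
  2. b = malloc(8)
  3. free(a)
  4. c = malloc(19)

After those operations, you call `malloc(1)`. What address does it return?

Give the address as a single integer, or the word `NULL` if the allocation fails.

Op 1: a = malloc(20) -> a = 0; heap: [0-19 ALLOC][20-60 FREE]
Op 2: b = malloc(8) -> b = 20; heap: [0-19 ALLOC][20-27 ALLOC][28-60 FREE]
Op 3: free(a) -> (freed a); heap: [0-19 FREE][20-27 ALLOC][28-60 FREE]
Op 4: c = malloc(19) -> c = 0; heap: [0-18 ALLOC][19-19 FREE][20-27 ALLOC][28-60 FREE]
malloc(1): first-fit scan over [0-18 ALLOC][19-19 FREE][20-27 ALLOC][28-60 FREE] -> 19

Answer: 19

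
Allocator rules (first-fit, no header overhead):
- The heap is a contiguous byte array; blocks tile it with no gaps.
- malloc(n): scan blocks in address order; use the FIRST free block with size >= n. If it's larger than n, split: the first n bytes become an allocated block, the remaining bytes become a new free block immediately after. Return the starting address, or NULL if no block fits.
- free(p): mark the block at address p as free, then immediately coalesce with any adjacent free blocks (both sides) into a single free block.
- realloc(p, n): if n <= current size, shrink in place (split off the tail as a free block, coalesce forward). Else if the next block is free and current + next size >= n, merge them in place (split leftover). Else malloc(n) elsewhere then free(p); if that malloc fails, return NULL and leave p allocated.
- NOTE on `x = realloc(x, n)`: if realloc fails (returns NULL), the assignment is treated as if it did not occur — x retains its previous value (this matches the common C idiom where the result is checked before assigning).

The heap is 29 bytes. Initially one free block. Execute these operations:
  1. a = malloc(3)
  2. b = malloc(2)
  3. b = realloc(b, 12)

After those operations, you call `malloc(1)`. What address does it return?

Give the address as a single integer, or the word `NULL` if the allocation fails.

Op 1: a = malloc(3) -> a = 0; heap: [0-2 ALLOC][3-28 FREE]
Op 2: b = malloc(2) -> b = 3; heap: [0-2 ALLOC][3-4 ALLOC][5-28 FREE]
Op 3: b = realloc(b, 12) -> b = 3; heap: [0-2 ALLOC][3-14 ALLOC][15-28 FREE]
malloc(1): first-fit scan over [0-2 ALLOC][3-14 ALLOC][15-28 FREE] -> 15

Answer: 15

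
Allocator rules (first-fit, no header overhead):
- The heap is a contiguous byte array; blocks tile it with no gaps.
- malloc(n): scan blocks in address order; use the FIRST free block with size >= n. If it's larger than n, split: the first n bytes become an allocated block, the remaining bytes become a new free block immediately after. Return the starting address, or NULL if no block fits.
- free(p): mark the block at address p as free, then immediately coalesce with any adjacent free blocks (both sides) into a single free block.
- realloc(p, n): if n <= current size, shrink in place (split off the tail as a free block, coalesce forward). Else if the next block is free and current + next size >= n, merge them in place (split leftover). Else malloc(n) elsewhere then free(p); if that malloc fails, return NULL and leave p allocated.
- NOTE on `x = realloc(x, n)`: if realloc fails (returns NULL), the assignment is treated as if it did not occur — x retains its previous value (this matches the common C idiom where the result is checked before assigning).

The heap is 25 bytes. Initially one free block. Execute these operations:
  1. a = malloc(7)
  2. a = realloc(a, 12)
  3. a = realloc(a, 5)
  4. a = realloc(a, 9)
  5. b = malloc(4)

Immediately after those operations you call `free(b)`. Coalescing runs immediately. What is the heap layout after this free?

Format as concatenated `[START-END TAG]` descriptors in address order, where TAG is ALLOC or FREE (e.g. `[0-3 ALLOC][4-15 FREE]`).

Answer: [0-8 ALLOC][9-24 FREE]

Derivation:
Op 1: a = malloc(7) -> a = 0; heap: [0-6 ALLOC][7-24 FREE]
Op 2: a = realloc(a, 12) -> a = 0; heap: [0-11 ALLOC][12-24 FREE]
Op 3: a = realloc(a, 5) -> a = 0; heap: [0-4 ALLOC][5-24 FREE]
Op 4: a = realloc(a, 9) -> a = 0; heap: [0-8 ALLOC][9-24 FREE]
Op 5: b = malloc(4) -> b = 9; heap: [0-8 ALLOC][9-12 ALLOC][13-24 FREE]
free(b): b = 9 -> block [9-12 ALLOC]; mark free, coalesce with adjacent free neighbors -> [0-8 ALLOC][9-24 FREE]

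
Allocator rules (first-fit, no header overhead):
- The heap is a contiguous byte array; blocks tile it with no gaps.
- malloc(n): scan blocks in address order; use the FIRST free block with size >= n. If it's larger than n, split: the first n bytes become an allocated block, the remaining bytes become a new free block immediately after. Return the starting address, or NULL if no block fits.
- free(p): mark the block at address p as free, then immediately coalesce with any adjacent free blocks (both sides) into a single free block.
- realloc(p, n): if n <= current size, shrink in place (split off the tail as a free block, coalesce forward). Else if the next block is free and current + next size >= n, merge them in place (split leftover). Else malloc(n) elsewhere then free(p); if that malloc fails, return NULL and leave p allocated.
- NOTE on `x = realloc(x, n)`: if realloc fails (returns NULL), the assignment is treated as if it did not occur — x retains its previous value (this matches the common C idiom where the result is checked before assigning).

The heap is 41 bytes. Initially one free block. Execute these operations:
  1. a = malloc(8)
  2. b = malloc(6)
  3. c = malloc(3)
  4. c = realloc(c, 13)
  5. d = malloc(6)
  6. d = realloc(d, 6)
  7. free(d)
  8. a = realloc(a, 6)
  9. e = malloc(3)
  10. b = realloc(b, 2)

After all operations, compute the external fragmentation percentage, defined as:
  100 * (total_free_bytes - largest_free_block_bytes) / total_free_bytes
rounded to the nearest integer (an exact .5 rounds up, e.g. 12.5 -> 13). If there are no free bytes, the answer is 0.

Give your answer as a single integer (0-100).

Op 1: a = malloc(8) -> a = 0; heap: [0-7 ALLOC][8-40 FREE]
Op 2: b = malloc(6) -> b = 8; heap: [0-7 ALLOC][8-13 ALLOC][14-40 FREE]
Op 3: c = malloc(3) -> c = 14; heap: [0-7 ALLOC][8-13 ALLOC][14-16 ALLOC][17-40 FREE]
Op 4: c = realloc(c, 13) -> c = 14; heap: [0-7 ALLOC][8-13 ALLOC][14-26 ALLOC][27-40 FREE]
Op 5: d = malloc(6) -> d = 27; heap: [0-7 ALLOC][8-13 ALLOC][14-26 ALLOC][27-32 ALLOC][33-40 FREE]
Op 6: d = realloc(d, 6) -> d = 27; heap: [0-7 ALLOC][8-13 ALLOC][14-26 ALLOC][27-32 ALLOC][33-40 FREE]
Op 7: free(d) -> (freed d); heap: [0-7 ALLOC][8-13 ALLOC][14-26 ALLOC][27-40 FREE]
Op 8: a = realloc(a, 6) -> a = 0; heap: [0-5 ALLOC][6-7 FREE][8-13 ALLOC][14-26 ALLOC][27-40 FREE]
Op 9: e = malloc(3) -> e = 27; heap: [0-5 ALLOC][6-7 FREE][8-13 ALLOC][14-26 ALLOC][27-29 ALLOC][30-40 FREE]
Op 10: b = realloc(b, 2) -> b = 8; heap: [0-5 ALLOC][6-7 FREE][8-9 ALLOC][10-13 FREE][14-26 ALLOC][27-29 ALLOC][30-40 FREE]
Free blocks: [2 4 11] total_free=17 largest=11 -> 100*(17-11)/17 = 600/17 ≈ 35.294 -> rounds to 35

Answer: 35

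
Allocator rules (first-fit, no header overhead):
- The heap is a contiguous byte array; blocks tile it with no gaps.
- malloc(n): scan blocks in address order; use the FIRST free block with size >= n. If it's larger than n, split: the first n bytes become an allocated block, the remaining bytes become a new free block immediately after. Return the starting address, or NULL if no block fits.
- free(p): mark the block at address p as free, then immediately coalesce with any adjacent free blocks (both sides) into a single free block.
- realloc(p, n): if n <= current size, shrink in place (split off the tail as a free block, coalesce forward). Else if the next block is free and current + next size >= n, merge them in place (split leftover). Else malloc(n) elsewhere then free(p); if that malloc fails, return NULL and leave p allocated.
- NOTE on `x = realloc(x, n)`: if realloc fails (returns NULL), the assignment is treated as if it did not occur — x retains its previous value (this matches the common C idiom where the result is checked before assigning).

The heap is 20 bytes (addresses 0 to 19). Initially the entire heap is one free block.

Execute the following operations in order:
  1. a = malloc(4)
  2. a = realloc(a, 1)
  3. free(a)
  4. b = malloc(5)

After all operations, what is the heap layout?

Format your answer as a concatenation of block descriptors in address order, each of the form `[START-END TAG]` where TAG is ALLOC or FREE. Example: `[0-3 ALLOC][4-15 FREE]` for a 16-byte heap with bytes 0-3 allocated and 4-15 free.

Answer: [0-4 ALLOC][5-19 FREE]

Derivation:
Op 1: a = malloc(4) -> a = 0; heap: [0-3 ALLOC][4-19 FREE]
Op 2: a = realloc(a, 1) -> a = 0; heap: [0-0 ALLOC][1-19 FREE]
Op 3: free(a) -> (freed a); heap: [0-19 FREE]
Op 4: b = malloc(5) -> b = 0; heap: [0-4 ALLOC][5-19 FREE]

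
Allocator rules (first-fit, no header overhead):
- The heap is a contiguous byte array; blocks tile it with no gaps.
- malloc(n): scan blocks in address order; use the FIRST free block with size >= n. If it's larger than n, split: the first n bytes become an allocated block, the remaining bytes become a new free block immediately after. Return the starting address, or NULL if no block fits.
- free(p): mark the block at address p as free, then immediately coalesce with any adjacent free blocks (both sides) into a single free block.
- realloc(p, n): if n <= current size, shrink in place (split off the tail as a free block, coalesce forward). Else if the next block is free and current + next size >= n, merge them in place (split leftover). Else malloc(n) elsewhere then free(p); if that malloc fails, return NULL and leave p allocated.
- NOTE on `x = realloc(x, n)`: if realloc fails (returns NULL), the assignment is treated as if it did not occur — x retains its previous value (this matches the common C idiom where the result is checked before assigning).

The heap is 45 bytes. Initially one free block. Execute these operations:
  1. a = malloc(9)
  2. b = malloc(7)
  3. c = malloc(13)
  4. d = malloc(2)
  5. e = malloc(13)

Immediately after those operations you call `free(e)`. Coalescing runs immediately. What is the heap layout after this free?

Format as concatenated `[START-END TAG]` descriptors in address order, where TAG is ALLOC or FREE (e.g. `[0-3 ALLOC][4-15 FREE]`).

Answer: [0-8 ALLOC][9-15 ALLOC][16-28 ALLOC][29-30 ALLOC][31-44 FREE]

Derivation:
Op 1: a = malloc(9) -> a = 0; heap: [0-8 ALLOC][9-44 FREE]
Op 2: b = malloc(7) -> b = 9; heap: [0-8 ALLOC][9-15 ALLOC][16-44 FREE]
Op 3: c = malloc(13) -> c = 16; heap: [0-8 ALLOC][9-15 ALLOC][16-28 ALLOC][29-44 FREE]
Op 4: d = malloc(2) -> d = 29; heap: [0-8 ALLOC][9-15 ALLOC][16-28 ALLOC][29-30 ALLOC][31-44 FREE]
Op 5: e = malloc(13) -> e = 31; heap: [0-8 ALLOC][9-15 ALLOC][16-28 ALLOC][29-30 ALLOC][31-43 ALLOC][44-44 FREE]
free(e): e = 31 -> block [31-43 ALLOC]; mark free, coalesce with adjacent free neighbors -> [0-8 ALLOC][9-15 ALLOC][16-28 ALLOC][29-30 ALLOC][31-44 FREE]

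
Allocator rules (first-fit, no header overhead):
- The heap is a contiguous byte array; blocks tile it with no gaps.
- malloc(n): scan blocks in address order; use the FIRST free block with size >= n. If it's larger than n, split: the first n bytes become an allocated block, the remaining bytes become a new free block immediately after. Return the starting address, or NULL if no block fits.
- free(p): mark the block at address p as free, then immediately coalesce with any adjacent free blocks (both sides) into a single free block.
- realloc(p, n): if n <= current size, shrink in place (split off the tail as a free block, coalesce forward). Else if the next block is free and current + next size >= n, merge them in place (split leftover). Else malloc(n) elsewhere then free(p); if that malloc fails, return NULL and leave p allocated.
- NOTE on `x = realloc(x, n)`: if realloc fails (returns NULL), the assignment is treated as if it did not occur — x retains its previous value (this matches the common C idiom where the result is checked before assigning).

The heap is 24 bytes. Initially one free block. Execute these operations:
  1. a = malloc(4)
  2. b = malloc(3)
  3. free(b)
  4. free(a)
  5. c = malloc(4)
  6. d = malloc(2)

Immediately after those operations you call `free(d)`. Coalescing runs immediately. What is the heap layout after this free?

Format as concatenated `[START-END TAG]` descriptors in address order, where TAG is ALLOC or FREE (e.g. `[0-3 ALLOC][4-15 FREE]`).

Answer: [0-3 ALLOC][4-23 FREE]

Derivation:
Op 1: a = malloc(4) -> a = 0; heap: [0-3 ALLOC][4-23 FREE]
Op 2: b = malloc(3) -> b = 4; heap: [0-3 ALLOC][4-6 ALLOC][7-23 FREE]
Op 3: free(b) -> (freed b); heap: [0-3 ALLOC][4-23 FREE]
Op 4: free(a) -> (freed a); heap: [0-23 FREE]
Op 5: c = malloc(4) -> c = 0; heap: [0-3 ALLOC][4-23 FREE]
Op 6: d = malloc(2) -> d = 4; heap: [0-3 ALLOC][4-5 ALLOC][6-23 FREE]
free(d): d = 4 -> block [4-5 ALLOC]; mark free, coalesce with adjacent free neighbors -> [0-3 ALLOC][4-23 FREE]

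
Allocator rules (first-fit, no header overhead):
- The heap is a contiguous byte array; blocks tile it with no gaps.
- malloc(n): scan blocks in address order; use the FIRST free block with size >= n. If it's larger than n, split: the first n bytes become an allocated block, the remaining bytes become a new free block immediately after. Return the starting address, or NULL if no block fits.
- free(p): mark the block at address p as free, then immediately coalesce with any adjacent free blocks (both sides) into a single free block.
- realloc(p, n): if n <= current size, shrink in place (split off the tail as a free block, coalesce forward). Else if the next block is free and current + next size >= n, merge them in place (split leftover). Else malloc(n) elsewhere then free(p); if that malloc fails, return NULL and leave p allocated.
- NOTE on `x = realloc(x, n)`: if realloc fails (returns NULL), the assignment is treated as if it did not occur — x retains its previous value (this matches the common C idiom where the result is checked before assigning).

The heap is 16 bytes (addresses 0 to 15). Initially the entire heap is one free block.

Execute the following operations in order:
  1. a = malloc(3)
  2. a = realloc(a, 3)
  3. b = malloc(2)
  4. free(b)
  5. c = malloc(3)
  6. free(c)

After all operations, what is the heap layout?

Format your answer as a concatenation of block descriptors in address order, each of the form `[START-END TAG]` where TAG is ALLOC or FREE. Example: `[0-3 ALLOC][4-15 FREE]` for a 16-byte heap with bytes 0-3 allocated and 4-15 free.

Answer: [0-2 ALLOC][3-15 FREE]

Derivation:
Op 1: a = malloc(3) -> a = 0; heap: [0-2 ALLOC][3-15 FREE]
Op 2: a = realloc(a, 3) -> a = 0; heap: [0-2 ALLOC][3-15 FREE]
Op 3: b = malloc(2) -> b = 3; heap: [0-2 ALLOC][3-4 ALLOC][5-15 FREE]
Op 4: free(b) -> (freed b); heap: [0-2 ALLOC][3-15 FREE]
Op 5: c = malloc(3) -> c = 3; heap: [0-2 ALLOC][3-5 ALLOC][6-15 FREE]
Op 6: free(c) -> (freed c); heap: [0-2 ALLOC][3-15 FREE]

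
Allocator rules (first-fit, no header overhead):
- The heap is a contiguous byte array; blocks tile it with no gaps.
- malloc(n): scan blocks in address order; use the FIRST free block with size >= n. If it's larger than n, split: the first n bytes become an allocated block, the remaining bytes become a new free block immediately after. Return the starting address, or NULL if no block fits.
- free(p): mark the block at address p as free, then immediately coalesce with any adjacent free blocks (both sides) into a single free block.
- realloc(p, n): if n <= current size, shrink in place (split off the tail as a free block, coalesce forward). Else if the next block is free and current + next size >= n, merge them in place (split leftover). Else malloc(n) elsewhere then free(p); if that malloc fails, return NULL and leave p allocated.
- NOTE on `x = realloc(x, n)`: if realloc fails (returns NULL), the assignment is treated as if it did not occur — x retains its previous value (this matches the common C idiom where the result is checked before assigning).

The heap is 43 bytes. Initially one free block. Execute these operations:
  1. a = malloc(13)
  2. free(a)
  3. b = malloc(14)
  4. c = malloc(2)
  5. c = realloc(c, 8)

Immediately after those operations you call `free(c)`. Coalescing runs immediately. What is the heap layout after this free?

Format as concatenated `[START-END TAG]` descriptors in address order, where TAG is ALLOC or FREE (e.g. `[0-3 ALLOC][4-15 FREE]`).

Answer: [0-13 ALLOC][14-42 FREE]

Derivation:
Op 1: a = malloc(13) -> a = 0; heap: [0-12 ALLOC][13-42 FREE]
Op 2: free(a) -> (freed a); heap: [0-42 FREE]
Op 3: b = malloc(14) -> b = 0; heap: [0-13 ALLOC][14-42 FREE]
Op 4: c = malloc(2) -> c = 14; heap: [0-13 ALLOC][14-15 ALLOC][16-42 FREE]
Op 5: c = realloc(c, 8) -> c = 14; heap: [0-13 ALLOC][14-21 ALLOC][22-42 FREE]
free(c): c = 14 -> block [14-21 ALLOC]; mark free, coalesce with adjacent free neighbors -> [0-13 ALLOC][14-42 FREE]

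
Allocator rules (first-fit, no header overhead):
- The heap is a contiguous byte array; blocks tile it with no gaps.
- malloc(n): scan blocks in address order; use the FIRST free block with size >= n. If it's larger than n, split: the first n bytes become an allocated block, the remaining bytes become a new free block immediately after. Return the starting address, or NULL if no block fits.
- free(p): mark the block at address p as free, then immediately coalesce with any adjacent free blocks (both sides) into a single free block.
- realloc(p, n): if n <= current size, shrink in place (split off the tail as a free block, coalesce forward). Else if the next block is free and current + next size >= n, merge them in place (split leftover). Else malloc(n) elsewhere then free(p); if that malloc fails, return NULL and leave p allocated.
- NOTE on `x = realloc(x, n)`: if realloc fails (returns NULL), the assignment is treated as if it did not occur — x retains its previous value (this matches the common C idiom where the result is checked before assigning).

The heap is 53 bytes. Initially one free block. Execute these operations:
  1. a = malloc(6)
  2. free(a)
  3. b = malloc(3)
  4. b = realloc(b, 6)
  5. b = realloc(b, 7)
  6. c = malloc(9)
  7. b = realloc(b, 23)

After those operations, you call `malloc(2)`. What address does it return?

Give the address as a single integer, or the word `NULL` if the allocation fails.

Op 1: a = malloc(6) -> a = 0; heap: [0-5 ALLOC][6-52 FREE]
Op 2: free(a) -> (freed a); heap: [0-52 FREE]
Op 3: b = malloc(3) -> b = 0; heap: [0-2 ALLOC][3-52 FREE]
Op 4: b = realloc(b, 6) -> b = 0; heap: [0-5 ALLOC][6-52 FREE]
Op 5: b = realloc(b, 7) -> b = 0; heap: [0-6 ALLOC][7-52 FREE]
Op 6: c = malloc(9) -> c = 7; heap: [0-6 ALLOC][7-15 ALLOC][16-52 FREE]
Op 7: b = realloc(b, 23) -> b = 16; heap: [0-6 FREE][7-15 ALLOC][16-38 ALLOC][39-52 FREE]
malloc(2): first-fit scan over [0-6 FREE][7-15 ALLOC][16-38 ALLOC][39-52 FREE] -> 0

Answer: 0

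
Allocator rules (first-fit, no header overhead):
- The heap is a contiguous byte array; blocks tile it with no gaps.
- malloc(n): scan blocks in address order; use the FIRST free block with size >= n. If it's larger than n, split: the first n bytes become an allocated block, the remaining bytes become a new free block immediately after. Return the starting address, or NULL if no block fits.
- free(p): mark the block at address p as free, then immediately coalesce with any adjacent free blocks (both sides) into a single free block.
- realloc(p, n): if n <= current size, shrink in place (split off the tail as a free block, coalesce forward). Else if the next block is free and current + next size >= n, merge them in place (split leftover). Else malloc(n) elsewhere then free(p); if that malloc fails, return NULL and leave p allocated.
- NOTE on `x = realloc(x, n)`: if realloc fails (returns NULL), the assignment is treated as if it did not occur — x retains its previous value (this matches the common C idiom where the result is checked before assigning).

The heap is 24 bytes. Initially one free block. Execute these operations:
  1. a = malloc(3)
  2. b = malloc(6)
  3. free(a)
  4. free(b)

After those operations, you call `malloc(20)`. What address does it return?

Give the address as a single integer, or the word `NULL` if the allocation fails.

Op 1: a = malloc(3) -> a = 0; heap: [0-2 ALLOC][3-23 FREE]
Op 2: b = malloc(6) -> b = 3; heap: [0-2 ALLOC][3-8 ALLOC][9-23 FREE]
Op 3: free(a) -> (freed a); heap: [0-2 FREE][3-8 ALLOC][9-23 FREE]
Op 4: free(b) -> (freed b); heap: [0-23 FREE]
malloc(20): first-fit scan over [0-23 FREE] -> 0

Answer: 0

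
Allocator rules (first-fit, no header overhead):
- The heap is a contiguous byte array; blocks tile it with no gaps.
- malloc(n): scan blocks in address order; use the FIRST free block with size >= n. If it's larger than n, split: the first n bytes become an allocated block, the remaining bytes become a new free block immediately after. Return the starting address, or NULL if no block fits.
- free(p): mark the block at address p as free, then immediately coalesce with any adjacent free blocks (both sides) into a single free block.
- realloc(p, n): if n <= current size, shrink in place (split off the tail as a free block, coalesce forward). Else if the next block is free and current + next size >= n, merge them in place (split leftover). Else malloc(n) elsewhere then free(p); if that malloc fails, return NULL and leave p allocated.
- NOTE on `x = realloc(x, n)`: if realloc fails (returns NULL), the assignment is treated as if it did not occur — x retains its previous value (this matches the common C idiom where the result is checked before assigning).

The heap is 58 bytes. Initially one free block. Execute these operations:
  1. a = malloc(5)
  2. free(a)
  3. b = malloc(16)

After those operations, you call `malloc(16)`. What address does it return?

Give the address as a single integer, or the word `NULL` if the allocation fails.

Answer: 16

Derivation:
Op 1: a = malloc(5) -> a = 0; heap: [0-4 ALLOC][5-57 FREE]
Op 2: free(a) -> (freed a); heap: [0-57 FREE]
Op 3: b = malloc(16) -> b = 0; heap: [0-15 ALLOC][16-57 FREE]
malloc(16): first-fit scan over [0-15 ALLOC][16-57 FREE] -> 16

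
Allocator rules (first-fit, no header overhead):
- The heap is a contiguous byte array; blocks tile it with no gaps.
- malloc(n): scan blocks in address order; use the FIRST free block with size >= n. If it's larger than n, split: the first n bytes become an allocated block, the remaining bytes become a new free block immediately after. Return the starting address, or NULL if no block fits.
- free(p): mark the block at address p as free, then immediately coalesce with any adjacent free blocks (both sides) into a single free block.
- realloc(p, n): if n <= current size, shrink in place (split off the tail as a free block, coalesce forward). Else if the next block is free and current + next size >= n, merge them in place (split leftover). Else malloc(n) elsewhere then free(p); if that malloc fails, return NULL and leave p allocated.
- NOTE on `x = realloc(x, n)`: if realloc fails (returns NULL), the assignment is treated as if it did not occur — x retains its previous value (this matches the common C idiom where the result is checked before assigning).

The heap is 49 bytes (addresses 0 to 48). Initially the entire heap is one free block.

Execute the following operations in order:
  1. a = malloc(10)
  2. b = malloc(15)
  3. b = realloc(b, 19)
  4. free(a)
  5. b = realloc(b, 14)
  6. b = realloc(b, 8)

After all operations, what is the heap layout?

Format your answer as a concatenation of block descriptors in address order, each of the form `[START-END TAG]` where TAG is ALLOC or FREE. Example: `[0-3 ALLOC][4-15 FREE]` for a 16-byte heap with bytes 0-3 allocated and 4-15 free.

Answer: [0-9 FREE][10-17 ALLOC][18-48 FREE]

Derivation:
Op 1: a = malloc(10) -> a = 0; heap: [0-9 ALLOC][10-48 FREE]
Op 2: b = malloc(15) -> b = 10; heap: [0-9 ALLOC][10-24 ALLOC][25-48 FREE]
Op 3: b = realloc(b, 19) -> b = 10; heap: [0-9 ALLOC][10-28 ALLOC][29-48 FREE]
Op 4: free(a) -> (freed a); heap: [0-9 FREE][10-28 ALLOC][29-48 FREE]
Op 5: b = realloc(b, 14) -> b = 10; heap: [0-9 FREE][10-23 ALLOC][24-48 FREE]
Op 6: b = realloc(b, 8) -> b = 10; heap: [0-9 FREE][10-17 ALLOC][18-48 FREE]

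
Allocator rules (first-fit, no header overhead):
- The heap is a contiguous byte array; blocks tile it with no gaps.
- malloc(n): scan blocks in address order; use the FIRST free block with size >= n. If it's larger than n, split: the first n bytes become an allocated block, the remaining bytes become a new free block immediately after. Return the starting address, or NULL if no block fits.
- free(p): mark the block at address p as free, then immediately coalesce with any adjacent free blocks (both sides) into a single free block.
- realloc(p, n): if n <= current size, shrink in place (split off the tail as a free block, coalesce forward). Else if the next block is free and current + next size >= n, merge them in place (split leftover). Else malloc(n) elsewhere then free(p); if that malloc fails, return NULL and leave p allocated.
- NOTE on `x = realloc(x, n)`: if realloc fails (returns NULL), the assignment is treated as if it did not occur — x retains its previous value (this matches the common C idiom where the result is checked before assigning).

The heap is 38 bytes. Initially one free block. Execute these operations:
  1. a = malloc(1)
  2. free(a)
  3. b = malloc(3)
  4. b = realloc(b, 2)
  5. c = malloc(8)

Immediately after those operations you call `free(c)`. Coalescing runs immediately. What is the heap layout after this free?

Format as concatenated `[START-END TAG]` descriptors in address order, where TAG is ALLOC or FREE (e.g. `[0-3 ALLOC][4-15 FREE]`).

Op 1: a = malloc(1) -> a = 0; heap: [0-0 ALLOC][1-37 FREE]
Op 2: free(a) -> (freed a); heap: [0-37 FREE]
Op 3: b = malloc(3) -> b = 0; heap: [0-2 ALLOC][3-37 FREE]
Op 4: b = realloc(b, 2) -> b = 0; heap: [0-1 ALLOC][2-37 FREE]
Op 5: c = malloc(8) -> c = 2; heap: [0-1 ALLOC][2-9 ALLOC][10-37 FREE]
free(c): c = 2 -> block [2-9 ALLOC]; mark free, coalesce with adjacent free neighbors -> [0-1 ALLOC][2-37 FREE]

Answer: [0-1 ALLOC][2-37 FREE]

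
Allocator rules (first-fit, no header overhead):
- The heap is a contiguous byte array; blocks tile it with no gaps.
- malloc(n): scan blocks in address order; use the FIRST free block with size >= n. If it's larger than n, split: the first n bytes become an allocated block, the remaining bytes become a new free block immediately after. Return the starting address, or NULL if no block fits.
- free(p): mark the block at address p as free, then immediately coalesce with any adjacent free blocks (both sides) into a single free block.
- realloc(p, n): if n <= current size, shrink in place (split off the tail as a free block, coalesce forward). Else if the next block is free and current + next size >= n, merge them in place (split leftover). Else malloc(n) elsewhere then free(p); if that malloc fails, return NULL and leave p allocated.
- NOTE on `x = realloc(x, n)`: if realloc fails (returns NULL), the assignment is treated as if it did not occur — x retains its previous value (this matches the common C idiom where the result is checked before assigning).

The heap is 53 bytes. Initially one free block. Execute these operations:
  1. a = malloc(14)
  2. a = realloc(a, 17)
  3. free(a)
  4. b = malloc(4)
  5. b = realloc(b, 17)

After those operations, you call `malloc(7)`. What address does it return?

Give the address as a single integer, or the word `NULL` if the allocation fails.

Answer: 17

Derivation:
Op 1: a = malloc(14) -> a = 0; heap: [0-13 ALLOC][14-52 FREE]
Op 2: a = realloc(a, 17) -> a = 0; heap: [0-16 ALLOC][17-52 FREE]
Op 3: free(a) -> (freed a); heap: [0-52 FREE]
Op 4: b = malloc(4) -> b = 0; heap: [0-3 ALLOC][4-52 FREE]
Op 5: b = realloc(b, 17) -> b = 0; heap: [0-16 ALLOC][17-52 FREE]
malloc(7): first-fit scan over [0-16 ALLOC][17-52 FREE] -> 17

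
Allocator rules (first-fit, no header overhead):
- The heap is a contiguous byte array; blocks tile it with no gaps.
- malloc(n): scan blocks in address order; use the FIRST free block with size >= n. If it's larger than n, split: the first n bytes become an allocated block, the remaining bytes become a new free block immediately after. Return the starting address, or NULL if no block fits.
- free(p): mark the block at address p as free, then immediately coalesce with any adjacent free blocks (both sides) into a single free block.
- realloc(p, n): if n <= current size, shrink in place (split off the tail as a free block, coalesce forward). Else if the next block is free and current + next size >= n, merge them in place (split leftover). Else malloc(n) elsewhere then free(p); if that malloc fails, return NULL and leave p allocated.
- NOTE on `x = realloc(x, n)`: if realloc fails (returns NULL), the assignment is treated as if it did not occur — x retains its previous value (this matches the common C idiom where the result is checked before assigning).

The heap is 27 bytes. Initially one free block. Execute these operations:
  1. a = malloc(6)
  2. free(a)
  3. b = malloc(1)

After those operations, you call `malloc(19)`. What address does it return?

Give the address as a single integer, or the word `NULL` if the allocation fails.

Op 1: a = malloc(6) -> a = 0; heap: [0-5 ALLOC][6-26 FREE]
Op 2: free(a) -> (freed a); heap: [0-26 FREE]
Op 3: b = malloc(1) -> b = 0; heap: [0-0 ALLOC][1-26 FREE]
malloc(19): first-fit scan over [0-0 ALLOC][1-26 FREE] -> 1

Answer: 1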